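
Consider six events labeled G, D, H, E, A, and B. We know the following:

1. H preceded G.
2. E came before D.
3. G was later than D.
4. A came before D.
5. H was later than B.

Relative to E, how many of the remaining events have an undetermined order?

Forced after E: D and G.
That leaves A, B, and H with no forced order relative to E — 3.

3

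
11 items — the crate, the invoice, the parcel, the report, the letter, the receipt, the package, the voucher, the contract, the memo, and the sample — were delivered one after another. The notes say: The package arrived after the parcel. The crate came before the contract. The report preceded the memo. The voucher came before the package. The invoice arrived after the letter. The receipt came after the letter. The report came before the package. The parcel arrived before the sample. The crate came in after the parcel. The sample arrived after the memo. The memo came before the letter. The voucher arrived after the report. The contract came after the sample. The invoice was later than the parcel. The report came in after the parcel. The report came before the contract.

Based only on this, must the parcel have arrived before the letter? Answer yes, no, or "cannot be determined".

Chain the constraints: the parcel → the report → the memo → the letter. Each link is directly stated, so the parcel comes before the letter.

yes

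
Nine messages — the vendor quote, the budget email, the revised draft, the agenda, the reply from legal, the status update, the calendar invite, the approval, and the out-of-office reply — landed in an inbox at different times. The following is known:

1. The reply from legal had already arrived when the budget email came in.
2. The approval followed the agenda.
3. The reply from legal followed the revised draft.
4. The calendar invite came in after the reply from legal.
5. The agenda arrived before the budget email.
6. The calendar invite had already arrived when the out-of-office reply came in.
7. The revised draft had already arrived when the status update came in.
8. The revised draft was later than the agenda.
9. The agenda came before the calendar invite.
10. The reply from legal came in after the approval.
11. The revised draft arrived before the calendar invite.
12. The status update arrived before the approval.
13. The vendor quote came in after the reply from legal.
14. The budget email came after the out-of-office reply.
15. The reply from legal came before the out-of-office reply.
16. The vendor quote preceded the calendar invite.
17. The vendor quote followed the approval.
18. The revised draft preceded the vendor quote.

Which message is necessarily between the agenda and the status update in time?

Tracing the constraints gives the agenda → the revised draft → the status update, so the revised draft sits after the agenda and before the status update.
No other message is forced both after the agenda and before the status update.

the revised draft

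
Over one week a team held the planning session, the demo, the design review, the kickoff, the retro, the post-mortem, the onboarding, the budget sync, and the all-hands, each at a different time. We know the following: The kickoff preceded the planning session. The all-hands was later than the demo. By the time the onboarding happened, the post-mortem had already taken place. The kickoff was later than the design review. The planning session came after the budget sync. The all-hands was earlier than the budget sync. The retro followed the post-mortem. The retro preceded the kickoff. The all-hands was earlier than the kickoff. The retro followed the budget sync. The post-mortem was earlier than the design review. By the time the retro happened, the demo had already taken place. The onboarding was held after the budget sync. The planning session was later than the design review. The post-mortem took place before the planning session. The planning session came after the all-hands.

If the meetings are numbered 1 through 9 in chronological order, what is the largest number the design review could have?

7

The design review must come before the kickoff and the planning session — 2 meetings forced after it.
Everything else can be placed before the design review in some valid order, so the design review can sit as late as position 9 − 2 = 7.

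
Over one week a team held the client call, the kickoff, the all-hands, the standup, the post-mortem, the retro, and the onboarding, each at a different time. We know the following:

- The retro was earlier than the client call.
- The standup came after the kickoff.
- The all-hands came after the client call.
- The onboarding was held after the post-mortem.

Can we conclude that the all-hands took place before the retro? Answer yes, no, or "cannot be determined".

no

Tracing the constraints gives the retro → the client call → the all-hands, so the retro must come before the all-hands.
That means the all-hands cannot be before the retro.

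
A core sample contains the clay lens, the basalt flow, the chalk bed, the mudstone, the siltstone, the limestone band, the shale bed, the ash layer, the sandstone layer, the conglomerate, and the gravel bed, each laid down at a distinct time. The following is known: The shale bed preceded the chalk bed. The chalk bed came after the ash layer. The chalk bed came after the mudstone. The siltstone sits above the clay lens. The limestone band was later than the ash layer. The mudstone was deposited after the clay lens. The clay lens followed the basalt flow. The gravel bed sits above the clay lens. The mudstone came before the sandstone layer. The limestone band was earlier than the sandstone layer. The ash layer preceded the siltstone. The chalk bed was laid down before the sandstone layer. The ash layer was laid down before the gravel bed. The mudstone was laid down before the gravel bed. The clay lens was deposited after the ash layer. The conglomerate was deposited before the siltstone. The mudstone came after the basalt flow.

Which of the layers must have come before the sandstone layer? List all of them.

the ash layer, the basalt flow, the chalk bed, the clay lens, the limestone band, the mudstone, the shale bed

Directly stated before the sandstone layer: the chalk bed, the limestone band, and the mudstone.
The ash layer reaches the sandstone layer via the ash layer → the limestone band → the sandstone layer.
The basalt flow reaches the sandstone layer via the basalt flow → the mudstone → the sandstone layer.
The clay lens reaches the sandstone layer via the clay lens → the mudstone → the sandstone layer.
Likewise the shale bed reaches the sandstone layer by chaining the stated constraints.
No chain forces the conglomerate (or any of the others) ahead of the sandstone layer.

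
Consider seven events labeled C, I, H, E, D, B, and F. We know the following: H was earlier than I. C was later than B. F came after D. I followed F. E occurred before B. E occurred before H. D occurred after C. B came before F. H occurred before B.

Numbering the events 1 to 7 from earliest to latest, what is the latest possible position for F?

F must come before I — 1 event forced after it.
Everything else can be placed before F in some valid order, so F can sit as late as position 7 − 1 = 6.

6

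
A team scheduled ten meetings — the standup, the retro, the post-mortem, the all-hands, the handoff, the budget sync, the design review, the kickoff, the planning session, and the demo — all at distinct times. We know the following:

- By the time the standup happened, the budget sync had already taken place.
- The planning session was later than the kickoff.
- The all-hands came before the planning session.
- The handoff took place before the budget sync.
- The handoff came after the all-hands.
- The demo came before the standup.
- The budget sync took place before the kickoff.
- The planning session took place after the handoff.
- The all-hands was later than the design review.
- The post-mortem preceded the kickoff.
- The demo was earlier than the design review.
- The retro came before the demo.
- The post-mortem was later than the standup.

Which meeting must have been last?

Every other meeting has a chain of constraints placing it before the planning session, so the planning session is last.

the planning session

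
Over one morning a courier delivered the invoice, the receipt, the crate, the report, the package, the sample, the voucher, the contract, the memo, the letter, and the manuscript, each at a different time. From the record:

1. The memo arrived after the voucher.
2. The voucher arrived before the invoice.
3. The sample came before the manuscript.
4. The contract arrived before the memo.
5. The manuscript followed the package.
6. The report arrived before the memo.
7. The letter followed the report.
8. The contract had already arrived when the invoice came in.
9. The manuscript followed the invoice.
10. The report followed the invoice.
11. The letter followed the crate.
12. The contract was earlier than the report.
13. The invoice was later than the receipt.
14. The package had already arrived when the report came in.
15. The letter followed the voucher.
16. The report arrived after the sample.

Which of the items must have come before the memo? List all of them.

Directly stated before the memo: the contract, the report, and the voucher.
The invoice reaches the memo via the invoice → the report → the memo.
The package reaches the memo via the package → the report → the memo.
The receipt reaches the memo via the receipt → the invoice → the report → the memo.
Likewise the sample reaches the memo by chaining the stated constraints.

the contract, the invoice, the package, the receipt, the report, the sample, the voucher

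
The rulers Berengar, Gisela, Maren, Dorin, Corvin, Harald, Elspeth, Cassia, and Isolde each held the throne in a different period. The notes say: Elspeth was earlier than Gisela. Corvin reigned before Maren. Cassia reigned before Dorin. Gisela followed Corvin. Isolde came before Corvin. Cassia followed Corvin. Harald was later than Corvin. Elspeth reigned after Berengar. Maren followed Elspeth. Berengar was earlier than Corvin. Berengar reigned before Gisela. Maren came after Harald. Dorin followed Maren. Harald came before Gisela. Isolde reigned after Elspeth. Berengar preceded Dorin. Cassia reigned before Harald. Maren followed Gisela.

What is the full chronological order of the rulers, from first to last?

The constraints fix every adjacent pair, so only one ordering works:
Berengar → Elspeth → Isolde → Corvin → Cassia → Harald → Gisela → Maren → Dorin.

Berengar, Elspeth, Isolde, Corvin, Cassia, Harald, Gisela, Maren, Dorin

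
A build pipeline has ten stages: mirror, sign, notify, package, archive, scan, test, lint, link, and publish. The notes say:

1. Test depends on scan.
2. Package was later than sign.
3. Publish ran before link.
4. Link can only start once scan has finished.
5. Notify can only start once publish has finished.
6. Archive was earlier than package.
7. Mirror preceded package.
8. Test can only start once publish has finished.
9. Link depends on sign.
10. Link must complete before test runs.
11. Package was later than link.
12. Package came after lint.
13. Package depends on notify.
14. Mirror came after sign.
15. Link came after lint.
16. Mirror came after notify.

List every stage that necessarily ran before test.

Directly stated before test: link, publish, and scan.
Lint reaches test via lint → link → test.
Sign reaches test via sign → link → test.

link, lint, publish, scan, sign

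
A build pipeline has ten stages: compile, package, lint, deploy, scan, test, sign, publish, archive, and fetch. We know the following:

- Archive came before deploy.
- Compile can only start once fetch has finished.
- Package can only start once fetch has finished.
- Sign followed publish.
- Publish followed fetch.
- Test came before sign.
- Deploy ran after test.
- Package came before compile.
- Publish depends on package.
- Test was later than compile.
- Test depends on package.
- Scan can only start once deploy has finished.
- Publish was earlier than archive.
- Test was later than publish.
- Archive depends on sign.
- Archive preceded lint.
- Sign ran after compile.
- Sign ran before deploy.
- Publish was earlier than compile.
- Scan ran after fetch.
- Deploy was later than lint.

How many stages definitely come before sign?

5

Directly stated before sign: compile, publish, and test.
Fetch reaches sign via fetch → publish → sign.
Package reaches sign via package → publish → sign.
No chain forces lint (or any of the others) ahead of sign.
That's compile, fetch, package, publish, and test — 5 in all.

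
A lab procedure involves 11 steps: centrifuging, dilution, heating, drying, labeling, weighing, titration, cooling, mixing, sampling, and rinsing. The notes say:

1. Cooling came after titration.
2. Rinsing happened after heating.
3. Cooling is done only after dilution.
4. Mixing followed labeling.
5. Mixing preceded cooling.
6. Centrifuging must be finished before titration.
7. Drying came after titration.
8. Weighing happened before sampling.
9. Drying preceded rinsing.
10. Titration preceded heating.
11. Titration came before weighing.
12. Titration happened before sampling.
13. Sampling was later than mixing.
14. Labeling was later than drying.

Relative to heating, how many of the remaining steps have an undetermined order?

7

Forced before heating: centrifuging and titration; forced after heating: rinsing.
That leaves cooling, dilution, drying, labeling, mixing, sampling, and weighing with no forced order relative to heating — 7.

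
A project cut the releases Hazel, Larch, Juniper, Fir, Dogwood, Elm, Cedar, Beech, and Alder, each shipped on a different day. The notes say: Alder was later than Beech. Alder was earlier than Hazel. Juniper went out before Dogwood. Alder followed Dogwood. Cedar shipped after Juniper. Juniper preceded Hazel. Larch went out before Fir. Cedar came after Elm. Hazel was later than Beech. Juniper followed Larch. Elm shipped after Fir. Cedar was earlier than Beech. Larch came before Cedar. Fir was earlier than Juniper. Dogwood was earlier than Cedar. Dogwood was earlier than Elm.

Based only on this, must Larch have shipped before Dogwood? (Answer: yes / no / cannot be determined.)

yes

Chain the constraints: Larch → Juniper → Dogwood. Each link is directly stated, so Larch comes before Dogwood.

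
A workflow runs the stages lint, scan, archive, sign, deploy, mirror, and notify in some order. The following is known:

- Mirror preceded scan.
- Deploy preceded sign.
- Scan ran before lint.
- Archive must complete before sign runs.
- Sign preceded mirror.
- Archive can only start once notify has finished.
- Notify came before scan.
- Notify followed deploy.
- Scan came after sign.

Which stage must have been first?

deploy

Deploy has a chain of constraints placing it before every other stage, so deploy must be first.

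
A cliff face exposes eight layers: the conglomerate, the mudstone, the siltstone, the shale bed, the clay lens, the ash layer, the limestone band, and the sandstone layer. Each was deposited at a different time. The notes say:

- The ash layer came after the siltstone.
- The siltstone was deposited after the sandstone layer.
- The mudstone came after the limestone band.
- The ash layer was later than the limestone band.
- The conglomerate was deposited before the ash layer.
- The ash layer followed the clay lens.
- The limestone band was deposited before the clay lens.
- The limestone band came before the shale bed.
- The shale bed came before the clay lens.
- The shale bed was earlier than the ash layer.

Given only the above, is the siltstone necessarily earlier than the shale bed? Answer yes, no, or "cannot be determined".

No chain of stated constraints runs from the siltstone to the shale bed, and none runs from the shale bed to the siltstone either.
So the relative order of the siltstone and the shale bed is not fixed by the given facts.

cannot be determined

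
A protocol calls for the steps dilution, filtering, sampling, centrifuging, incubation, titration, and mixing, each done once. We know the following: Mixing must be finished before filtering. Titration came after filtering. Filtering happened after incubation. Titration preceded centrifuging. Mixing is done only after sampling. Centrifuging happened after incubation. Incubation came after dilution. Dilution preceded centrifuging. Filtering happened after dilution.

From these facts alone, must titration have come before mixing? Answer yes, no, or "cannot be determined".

Tracing the constraints gives mixing → filtering → titration, so mixing must come before titration.
That means titration cannot be before mixing.

no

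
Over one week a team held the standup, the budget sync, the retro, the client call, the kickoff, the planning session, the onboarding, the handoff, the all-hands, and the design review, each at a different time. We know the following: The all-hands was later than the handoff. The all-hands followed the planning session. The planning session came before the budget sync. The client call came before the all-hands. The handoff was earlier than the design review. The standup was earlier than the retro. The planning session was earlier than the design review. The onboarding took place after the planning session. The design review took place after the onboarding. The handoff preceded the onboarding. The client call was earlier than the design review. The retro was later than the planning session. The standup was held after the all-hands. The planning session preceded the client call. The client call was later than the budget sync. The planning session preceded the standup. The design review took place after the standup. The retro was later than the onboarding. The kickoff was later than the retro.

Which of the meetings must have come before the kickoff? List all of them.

the all-hands, the budget sync, the client call, the handoff, the onboarding, the planning session, the retro, the standup

Directly stated before the kickoff: the retro.
The all-hands reaches the kickoff via the all-hands → the standup → the retro → the kickoff.
The budget sync reaches the kickoff via the budget sync → the client call → the all-hands → the standup → the retro → the kickoff.
The client call reaches the kickoff via the client call → the all-hands → the standup → the retro → the kickoff.
Likewise the handoff, the onboarding, the planning session, and the standup each reach the kickoff by chaining the stated constraints.
No chain forces the design review ahead of the kickoff.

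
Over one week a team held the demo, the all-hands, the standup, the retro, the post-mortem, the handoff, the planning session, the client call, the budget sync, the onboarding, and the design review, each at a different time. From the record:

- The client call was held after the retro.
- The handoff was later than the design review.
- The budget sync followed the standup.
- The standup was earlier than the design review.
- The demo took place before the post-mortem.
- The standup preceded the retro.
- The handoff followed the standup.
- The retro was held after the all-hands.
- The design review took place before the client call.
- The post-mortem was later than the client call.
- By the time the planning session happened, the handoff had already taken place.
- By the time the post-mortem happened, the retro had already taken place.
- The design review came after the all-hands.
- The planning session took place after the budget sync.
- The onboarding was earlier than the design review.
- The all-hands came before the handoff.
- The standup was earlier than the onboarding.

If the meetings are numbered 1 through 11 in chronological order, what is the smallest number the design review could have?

4

The all-hands, the onboarding, and the standup must all come before the design review — 3 forced predecessors.
Nothing else is forced ahead of the design review, so its earliest slot is position 3 + 1 = 4.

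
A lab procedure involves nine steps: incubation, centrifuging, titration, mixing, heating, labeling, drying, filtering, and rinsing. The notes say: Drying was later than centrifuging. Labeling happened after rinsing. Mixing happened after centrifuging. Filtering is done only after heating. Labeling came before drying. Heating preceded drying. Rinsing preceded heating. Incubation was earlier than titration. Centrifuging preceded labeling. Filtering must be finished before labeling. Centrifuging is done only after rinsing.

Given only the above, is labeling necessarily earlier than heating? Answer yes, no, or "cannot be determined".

Tracing the constraints gives heating → filtering → labeling, so heating must come before labeling.
That means labeling cannot be before heating.

no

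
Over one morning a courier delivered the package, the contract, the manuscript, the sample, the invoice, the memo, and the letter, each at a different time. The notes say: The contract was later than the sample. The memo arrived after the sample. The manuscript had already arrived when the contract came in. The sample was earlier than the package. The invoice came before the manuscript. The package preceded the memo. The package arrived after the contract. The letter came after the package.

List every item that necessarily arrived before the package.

the contract, the invoice, the manuscript, the sample

Directly stated before the package: the contract and the sample.
The invoice reaches the package via the invoice → the manuscript → the contract → the package.
The manuscript reaches the package via the manuscript → the contract → the package.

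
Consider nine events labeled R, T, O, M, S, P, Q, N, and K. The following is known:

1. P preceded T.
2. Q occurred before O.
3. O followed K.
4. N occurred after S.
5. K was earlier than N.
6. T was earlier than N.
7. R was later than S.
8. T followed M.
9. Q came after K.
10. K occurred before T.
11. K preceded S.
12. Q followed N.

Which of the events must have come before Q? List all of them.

K, M, N, P, S, T

Directly stated before Q: K and N.
M reaches Q via M → T → N → Q.
P reaches Q via P → T → N → Q.
S reaches Q via S → N → Q.
Likewise T reaches Q by chaining the stated constraints.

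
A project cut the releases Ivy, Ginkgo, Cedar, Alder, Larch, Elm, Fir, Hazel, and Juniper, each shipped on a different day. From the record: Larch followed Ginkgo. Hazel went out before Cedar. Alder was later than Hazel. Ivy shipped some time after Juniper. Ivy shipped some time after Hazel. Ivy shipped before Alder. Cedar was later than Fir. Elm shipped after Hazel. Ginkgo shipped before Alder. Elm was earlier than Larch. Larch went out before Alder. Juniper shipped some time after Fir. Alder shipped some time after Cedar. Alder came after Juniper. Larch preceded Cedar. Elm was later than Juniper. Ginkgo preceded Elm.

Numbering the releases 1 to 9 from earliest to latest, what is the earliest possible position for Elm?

Fir, Ginkgo, Hazel, and Juniper must all come before Elm — 4 forced predecessors.
Nothing else is forced ahead of Elm, so its earliest slot is position 4 + 1 = 5.

5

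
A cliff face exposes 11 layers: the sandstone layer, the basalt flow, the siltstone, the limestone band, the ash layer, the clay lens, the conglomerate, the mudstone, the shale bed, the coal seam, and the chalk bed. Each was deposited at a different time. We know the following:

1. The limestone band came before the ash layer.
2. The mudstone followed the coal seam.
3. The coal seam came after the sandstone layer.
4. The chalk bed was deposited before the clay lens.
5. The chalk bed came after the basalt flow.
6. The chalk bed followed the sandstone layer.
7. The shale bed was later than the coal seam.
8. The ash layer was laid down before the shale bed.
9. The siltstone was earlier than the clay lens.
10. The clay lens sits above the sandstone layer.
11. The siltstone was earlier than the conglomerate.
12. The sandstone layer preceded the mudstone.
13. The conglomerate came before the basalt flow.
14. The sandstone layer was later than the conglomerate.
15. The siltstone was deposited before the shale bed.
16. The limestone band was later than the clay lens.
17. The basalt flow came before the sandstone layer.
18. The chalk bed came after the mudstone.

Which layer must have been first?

The siltstone has a chain of constraints placing it before every other layer, so the siltstone must be first.

the siltstone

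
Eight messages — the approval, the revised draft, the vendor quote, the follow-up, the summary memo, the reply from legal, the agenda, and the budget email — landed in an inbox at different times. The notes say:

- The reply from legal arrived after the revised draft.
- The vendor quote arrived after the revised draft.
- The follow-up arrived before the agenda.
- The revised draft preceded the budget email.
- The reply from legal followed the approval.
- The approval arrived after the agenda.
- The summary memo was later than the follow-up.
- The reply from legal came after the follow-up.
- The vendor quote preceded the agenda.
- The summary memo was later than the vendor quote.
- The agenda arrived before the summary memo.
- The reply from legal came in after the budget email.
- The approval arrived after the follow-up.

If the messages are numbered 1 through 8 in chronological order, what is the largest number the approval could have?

The approval must come before the reply from legal — 1 message forced after it.
Everything else can be placed before the approval in some valid order, so the approval can sit as late as position 8 − 1 = 7.

7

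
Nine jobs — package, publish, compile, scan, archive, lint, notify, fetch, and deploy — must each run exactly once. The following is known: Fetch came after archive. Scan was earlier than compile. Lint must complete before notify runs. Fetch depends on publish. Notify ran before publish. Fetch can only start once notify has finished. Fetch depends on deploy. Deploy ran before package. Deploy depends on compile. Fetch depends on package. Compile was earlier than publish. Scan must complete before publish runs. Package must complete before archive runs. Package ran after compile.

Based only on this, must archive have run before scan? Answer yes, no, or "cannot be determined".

no

Tracing the constraints gives scan → compile → package → archive, so scan must come before archive.
That means archive cannot be before scan.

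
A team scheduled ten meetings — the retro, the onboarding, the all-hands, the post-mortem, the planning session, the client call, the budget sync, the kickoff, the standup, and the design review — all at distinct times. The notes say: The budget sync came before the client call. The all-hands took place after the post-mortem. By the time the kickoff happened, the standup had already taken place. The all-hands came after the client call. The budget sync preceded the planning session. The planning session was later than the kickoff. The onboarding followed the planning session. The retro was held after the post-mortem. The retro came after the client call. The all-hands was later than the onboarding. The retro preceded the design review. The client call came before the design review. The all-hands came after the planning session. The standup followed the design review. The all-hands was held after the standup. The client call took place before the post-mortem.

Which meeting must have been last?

Every other meeting has a chain of constraints placing it before the all-hands, so the all-hands is last.

the all-hands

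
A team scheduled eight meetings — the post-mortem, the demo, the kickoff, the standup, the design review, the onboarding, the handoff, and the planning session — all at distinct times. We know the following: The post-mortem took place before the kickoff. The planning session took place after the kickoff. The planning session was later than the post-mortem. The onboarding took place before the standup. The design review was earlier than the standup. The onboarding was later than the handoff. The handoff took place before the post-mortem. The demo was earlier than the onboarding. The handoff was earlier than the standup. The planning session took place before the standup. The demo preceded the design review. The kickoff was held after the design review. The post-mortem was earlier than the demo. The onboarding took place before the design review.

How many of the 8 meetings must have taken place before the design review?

Directly stated before the design review: the demo and the onboarding.
The handoff reaches the design review via the handoff → the onboarding → the design review.
The post-mortem reaches the design review via the post-mortem → the demo → the design review.
No chain forces the standup (or any of the others) ahead of the design review.
That's the demo, the handoff, the onboarding, and the post-mortem — 4 in all.

4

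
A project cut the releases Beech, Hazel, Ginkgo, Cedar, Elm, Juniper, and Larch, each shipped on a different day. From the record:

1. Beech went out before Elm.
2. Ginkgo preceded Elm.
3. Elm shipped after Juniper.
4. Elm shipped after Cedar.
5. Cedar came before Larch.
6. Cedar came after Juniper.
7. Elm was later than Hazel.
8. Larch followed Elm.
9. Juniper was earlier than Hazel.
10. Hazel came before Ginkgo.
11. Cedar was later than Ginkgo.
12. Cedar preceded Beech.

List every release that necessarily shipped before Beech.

Directly stated before Beech: Cedar.
Ginkgo reaches Beech via Ginkgo → Cedar → Beech.
Hazel reaches Beech via Hazel → Ginkgo → Cedar → Beech.
Juniper reaches Beech via Juniper → Cedar → Beech.

Cedar, Ginkgo, Hazel, Juniper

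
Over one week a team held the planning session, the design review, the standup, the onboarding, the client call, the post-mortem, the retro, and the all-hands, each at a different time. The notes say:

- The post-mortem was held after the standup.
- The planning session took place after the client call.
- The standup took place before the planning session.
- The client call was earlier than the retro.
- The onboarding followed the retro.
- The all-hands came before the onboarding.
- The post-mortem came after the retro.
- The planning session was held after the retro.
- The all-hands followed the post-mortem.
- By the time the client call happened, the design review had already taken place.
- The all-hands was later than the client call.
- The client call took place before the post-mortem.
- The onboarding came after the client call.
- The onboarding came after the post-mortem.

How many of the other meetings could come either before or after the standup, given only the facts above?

3

Forced after the standup: the all-hands, the onboarding, the planning session, and the post-mortem.
That leaves the client call, the design review, and the retro with no forced order relative to the standup — 3.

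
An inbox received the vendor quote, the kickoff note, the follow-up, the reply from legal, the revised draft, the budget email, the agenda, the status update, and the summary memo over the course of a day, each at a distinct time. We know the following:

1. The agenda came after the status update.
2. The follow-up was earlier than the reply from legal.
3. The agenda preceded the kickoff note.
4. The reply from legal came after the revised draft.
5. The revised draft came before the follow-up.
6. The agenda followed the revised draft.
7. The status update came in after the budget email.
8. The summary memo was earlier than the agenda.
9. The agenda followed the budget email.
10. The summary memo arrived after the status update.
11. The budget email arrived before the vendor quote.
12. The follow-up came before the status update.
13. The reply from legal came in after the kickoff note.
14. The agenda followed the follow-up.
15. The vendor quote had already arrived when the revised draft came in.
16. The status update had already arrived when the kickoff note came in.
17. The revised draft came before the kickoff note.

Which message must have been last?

Every other message has a chain of constraints placing it before the reply from legal, so the reply from legal is last.

the reply from legal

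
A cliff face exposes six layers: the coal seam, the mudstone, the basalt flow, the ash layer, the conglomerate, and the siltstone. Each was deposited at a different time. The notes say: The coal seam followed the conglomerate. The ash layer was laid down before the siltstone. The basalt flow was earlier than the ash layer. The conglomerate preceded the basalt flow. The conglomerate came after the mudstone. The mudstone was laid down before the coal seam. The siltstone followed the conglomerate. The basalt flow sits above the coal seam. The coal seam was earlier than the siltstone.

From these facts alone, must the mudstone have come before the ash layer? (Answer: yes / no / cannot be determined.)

yes

Chain the constraints: the mudstone → the conglomerate → the basalt flow → the ash layer. Each link is directly stated, so the mudstone comes before the ash layer.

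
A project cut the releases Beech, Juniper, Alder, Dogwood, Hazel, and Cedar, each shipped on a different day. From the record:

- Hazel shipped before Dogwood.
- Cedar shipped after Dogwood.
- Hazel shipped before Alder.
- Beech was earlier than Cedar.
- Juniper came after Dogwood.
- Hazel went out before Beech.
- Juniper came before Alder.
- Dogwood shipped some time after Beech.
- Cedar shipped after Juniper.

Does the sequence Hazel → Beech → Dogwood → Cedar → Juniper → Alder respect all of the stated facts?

The constraints require Juniper before Cedar, but in the proposed sequence Cedar appears ahead of Juniper. That one violation is enough.

no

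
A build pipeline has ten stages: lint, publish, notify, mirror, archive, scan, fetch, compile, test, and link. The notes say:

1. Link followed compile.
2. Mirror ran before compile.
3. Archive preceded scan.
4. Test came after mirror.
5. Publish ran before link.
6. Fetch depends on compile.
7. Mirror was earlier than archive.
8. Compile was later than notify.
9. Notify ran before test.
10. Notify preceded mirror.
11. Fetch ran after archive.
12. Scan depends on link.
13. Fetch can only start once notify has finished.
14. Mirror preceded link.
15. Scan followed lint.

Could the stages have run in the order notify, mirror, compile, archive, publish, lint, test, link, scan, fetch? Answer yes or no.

yes

Check each stated constraint against the proposed order — e.g. compile is ahead of fetch; notify is ahead of fetch. Every pair is in the required order; nothing is violated.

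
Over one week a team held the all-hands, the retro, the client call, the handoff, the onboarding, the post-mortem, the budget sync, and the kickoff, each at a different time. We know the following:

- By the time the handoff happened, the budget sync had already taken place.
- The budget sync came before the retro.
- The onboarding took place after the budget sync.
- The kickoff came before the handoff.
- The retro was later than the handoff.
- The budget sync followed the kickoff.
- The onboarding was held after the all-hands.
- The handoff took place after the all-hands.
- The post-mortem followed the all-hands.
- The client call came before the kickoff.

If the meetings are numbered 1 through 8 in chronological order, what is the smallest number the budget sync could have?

The client call and the kickoff must both come before the budget sync — 2 forced predecessors.
Nothing else is forced ahead of the budget sync, so its earliest slot is position 2 + 1 = 3.

3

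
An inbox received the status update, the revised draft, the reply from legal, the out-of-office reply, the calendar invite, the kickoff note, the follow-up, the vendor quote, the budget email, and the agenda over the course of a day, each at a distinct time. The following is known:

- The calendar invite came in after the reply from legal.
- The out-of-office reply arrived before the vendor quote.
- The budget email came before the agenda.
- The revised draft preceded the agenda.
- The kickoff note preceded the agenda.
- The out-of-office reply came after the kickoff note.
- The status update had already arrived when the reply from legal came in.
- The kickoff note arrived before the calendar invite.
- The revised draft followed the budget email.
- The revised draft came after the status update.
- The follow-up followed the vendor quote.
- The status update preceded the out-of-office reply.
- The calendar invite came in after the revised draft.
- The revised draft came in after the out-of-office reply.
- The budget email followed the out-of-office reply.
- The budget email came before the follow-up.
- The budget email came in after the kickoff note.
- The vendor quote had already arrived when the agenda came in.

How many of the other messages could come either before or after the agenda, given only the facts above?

3

Forced before the agenda: the budget email, the kickoff note, the out-of-office reply, the revised draft, the status update, and the vendor quote.
That leaves the calendar invite, the follow-up, and the reply from legal with no forced order relative to the agenda — 3.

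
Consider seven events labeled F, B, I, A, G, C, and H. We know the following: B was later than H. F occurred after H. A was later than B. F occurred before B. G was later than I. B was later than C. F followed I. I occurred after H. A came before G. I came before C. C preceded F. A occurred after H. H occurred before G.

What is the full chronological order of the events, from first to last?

H, I, C, F, B, A, G

The constraints fix every adjacent pair, so only one ordering works:
H → I → C → F → B → A → G.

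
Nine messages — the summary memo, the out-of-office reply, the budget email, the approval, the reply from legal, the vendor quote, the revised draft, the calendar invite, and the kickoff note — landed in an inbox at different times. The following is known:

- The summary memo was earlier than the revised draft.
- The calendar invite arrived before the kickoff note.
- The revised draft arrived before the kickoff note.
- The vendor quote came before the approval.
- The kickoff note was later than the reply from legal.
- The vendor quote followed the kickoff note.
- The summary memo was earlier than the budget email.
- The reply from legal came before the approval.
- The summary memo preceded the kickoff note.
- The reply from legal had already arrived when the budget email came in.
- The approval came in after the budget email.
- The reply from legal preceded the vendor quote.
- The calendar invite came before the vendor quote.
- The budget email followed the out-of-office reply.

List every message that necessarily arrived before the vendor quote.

the calendar invite, the kickoff note, the reply from legal, the revised draft, the summary memo

Directly stated before the vendor quote: the calendar invite, the kickoff note, and the reply from legal.
The revised draft reaches the vendor quote via the revised draft → the kickoff note → the vendor quote.
The summary memo reaches the vendor quote via the summary memo → the kickoff note → the vendor quote.
No chain forces the budget email (or any of the others) ahead of the vendor quote.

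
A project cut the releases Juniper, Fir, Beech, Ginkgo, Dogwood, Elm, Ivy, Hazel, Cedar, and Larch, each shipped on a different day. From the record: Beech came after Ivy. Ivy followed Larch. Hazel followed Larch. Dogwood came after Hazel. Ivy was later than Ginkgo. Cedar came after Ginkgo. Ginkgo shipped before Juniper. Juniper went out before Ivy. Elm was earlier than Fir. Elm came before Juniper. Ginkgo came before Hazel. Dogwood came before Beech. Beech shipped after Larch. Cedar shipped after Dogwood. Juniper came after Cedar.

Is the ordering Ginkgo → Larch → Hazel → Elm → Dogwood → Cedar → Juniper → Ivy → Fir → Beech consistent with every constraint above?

yes

Check each stated constraint against the proposed order — e.g. Ginkgo is ahead of Ivy; Larch is ahead of Beech. Every pair is in the required order; nothing is violated.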